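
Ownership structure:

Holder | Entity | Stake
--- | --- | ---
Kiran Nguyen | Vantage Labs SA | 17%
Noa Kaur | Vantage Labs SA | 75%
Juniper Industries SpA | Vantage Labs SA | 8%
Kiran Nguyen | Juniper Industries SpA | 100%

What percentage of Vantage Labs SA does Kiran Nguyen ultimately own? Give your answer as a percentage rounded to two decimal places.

Kiran reaches Vantage along 2 paths.
Via Juniper: 100% × 8% = 8%.
Direct stake: 17% = 17%.
Total: 8% + 17% = 25%.
Rounded: 25.00%.

25.00%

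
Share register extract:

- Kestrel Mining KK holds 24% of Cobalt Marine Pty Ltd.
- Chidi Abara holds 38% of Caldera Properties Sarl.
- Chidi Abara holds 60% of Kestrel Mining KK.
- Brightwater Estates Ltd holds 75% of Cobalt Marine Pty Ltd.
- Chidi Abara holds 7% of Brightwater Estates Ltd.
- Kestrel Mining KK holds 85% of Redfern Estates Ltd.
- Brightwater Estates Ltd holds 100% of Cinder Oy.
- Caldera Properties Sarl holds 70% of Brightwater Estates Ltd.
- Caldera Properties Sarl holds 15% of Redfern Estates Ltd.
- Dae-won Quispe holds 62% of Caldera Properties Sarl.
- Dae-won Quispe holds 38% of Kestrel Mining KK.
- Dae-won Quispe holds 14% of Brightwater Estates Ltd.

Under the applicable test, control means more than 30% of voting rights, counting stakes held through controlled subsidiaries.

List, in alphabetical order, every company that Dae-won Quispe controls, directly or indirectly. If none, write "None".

Brightwater Estates Ltd, Caldera Properties Sarl, Cinder Oy, Cobalt Marine Pty Ltd, Kestrel Mining KK, Redfern Estates Ltd

Dae-won holds 62% of Caldera, so Dae-won controls Caldera.
Caldera and Dae-won together hold 70% + 14% = 84% of Brightwater, so Dae-won controls Brightwater.
Dae-won holds 38% of Kestrel, so Dae-won controls Kestrel.
Caldera and Kestrel together hold 15% + 85% = 100% of Redfern, so Dae-won controls Redfern.
Brightwater and Kestrel together hold 75% + 24% = 99% of Cobalt, so Dae-won controls Cobalt.
Brightwater holds 100% of Cinder, so Dae-won controls Cinder.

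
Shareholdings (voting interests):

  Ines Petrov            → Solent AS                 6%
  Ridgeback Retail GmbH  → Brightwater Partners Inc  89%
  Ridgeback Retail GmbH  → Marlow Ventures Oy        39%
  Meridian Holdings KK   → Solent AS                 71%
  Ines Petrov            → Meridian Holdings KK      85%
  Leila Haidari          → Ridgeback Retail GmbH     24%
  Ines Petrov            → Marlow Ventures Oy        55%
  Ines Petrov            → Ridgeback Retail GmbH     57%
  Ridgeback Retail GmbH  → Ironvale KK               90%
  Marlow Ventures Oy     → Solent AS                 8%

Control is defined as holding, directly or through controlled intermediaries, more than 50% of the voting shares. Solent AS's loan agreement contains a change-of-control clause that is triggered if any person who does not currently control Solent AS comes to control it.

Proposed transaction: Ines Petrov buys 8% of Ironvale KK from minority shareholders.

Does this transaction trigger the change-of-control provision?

The purchase changes only Ines's holdings, so Ines is the only person who could newly come to control Solent.
Ines holds 85% of Meridian, so Ines controls Meridian.
Ines holds 57% of Ridgeback, so Ines controls Ridgeback.
Ridgeback and Ines together hold 39% + 55% = 94% of Marlow, so Ines controls Marlow.
Marlow and Meridian and Ines together hold 8% + 71% + 6% = 85% of Solent, so Ines controls Solent.
So Ines already controls Solent before the transaction.
After the purchase, Ines holds 8% of Ironvale directly.
Ines controlled Solent already, so this is not a new person acquiring control; every other person's position is unchanged or reduced.
No new person acquires control, so the clause is not triggered.

No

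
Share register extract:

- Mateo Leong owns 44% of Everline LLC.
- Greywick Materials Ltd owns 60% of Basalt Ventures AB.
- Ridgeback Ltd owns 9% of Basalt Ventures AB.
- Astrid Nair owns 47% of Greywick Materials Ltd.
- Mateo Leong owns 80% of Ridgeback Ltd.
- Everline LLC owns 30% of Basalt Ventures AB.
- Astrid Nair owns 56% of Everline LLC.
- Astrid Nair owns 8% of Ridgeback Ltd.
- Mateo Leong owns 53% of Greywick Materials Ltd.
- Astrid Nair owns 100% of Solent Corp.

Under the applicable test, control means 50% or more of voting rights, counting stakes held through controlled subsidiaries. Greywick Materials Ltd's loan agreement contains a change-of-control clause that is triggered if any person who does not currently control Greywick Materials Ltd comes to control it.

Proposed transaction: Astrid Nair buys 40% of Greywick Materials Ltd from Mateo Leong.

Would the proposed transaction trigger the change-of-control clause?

The purchase adds only to Astrid's holdings (Mateo's stake shrinks), so Astrid is the only person who could newly come to control Greywick.
Astrid holds 56% of Everline, so Astrid controls Everline.
Astrid holds 100% of Solent, so Astrid controls Solent.
In Greywick, Astrid's side holds only 47%, not ≥ 50%.
So before the transaction, Astrid does not control Greywick.
After the purchase, Astrid's direct stake in Greywick rises to 47% + 40% = 87%, and Mateo's stake falls to 13%.
Astrid holds 87% of Greywick, so Astrid controls Greywick.
Astrid did not control Greywick before and does after, so the clause is triggered.

Yes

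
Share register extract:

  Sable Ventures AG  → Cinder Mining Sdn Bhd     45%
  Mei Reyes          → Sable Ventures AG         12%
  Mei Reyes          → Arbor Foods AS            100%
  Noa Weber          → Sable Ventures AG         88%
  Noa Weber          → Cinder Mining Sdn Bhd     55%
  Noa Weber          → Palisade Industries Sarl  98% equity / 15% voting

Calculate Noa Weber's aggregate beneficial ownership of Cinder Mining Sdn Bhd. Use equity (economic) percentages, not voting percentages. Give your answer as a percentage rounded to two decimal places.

94.60%

Noa reaches Cinder along 2 paths.
Via Sable: 88% × 45% = 39.6%.
Direct stake: 55% = 55%.
Total: 39.6% + 55% = 94.6%.
Rounded: 94.60%.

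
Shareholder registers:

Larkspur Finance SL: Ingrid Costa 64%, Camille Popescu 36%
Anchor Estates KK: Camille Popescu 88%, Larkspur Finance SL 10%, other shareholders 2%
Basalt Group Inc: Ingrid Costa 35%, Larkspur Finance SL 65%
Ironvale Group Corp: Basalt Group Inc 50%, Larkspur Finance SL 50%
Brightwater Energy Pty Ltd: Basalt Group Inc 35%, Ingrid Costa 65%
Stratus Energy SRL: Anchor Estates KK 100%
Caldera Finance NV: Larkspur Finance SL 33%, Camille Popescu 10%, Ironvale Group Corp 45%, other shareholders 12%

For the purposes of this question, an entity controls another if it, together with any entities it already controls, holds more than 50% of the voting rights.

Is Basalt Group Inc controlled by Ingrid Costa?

Yes

Ingrid holds 64% of Larkspur, so Ingrid controls Larkspur.
Ingrid and Larkspur together hold 35% + 65% = 100% of Basalt, so Ingrid controls Basalt.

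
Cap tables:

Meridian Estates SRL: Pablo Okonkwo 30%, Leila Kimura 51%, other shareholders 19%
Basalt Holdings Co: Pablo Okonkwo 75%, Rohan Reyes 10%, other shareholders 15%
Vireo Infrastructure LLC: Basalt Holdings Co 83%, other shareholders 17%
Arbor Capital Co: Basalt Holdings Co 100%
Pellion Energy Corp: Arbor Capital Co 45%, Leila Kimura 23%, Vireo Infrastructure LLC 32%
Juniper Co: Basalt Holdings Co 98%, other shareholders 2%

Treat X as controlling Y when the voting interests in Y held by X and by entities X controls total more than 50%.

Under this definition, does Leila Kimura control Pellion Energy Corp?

Leila holds 51% of Meridian, so Leila controls Meridian.
In Pellion, Leila's side holds only 23%, not > 50%.
So Leila does not control Pellion.

No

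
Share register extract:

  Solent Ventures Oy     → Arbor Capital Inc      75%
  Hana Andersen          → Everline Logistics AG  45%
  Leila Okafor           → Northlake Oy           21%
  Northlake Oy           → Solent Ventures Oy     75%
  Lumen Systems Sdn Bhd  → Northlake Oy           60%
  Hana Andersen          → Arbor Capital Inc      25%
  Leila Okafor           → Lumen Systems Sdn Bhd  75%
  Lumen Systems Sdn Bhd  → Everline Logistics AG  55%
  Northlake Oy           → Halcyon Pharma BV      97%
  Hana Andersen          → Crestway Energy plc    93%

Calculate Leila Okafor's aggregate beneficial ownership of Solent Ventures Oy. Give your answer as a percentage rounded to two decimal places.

49.50%

Leila reaches Solent along 2 paths.
Via Lumen → Northlake: 75% × 60% × 75% = 33.75%.
Via Northlake: 21% × 75% = 15.75%.
Total: 33.75% + 15.75% = 49.5%.
Rounded: 49.50%.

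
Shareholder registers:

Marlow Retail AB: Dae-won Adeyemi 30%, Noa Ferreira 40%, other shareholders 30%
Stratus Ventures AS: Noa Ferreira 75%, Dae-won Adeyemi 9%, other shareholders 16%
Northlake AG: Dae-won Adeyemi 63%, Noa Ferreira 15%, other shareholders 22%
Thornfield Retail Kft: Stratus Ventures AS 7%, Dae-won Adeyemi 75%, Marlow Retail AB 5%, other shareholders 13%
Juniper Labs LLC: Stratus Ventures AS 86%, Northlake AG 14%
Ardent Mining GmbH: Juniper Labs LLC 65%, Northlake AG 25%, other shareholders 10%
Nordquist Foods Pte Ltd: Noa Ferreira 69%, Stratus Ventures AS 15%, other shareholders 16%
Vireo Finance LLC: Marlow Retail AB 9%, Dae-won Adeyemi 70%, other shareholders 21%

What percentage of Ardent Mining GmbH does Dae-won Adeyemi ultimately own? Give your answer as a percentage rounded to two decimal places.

26.51%

Dae-won reaches Ardent along 3 paths.
Via Stratus → Juniper: 9% × 86% × 65% = 5.031%.
Via Northlake → Juniper: 63% × 14% × 65% = 5.733%.
Via Northlake: 63% × 25% = 15.75%.
Total: 5.031% + 5.733% + 15.75% = 26.514%.
Rounded: 26.51%.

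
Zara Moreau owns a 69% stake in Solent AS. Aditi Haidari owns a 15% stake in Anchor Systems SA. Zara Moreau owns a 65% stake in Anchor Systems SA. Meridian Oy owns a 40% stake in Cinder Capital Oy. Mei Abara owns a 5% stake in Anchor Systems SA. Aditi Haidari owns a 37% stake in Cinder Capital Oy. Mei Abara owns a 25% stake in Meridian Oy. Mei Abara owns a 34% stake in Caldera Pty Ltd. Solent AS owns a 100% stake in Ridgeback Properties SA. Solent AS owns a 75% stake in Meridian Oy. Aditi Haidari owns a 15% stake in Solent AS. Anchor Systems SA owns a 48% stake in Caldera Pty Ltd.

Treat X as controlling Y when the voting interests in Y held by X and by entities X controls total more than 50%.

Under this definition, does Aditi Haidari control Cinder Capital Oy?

Aditi's largest direct stake is 37% in Cinder, which does not meet the threshold, so Aditi controls no company.
In Cinder, Aditi's side holds only 37%, not > 50%.
So Aditi does not control Cinder.

No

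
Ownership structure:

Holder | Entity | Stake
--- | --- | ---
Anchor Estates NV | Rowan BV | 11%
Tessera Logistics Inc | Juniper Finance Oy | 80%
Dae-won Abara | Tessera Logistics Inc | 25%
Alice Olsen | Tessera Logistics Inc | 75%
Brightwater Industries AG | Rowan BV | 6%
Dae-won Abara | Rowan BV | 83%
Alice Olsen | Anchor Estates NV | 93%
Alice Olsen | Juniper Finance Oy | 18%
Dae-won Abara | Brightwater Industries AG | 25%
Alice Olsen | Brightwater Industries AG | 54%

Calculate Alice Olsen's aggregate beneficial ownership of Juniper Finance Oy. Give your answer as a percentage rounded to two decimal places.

Alice reaches Juniper along 2 paths.
Via Tessera: 75% × 80% = 60%.
Direct stake: 18% = 18%.
Total: 60% + 18% = 78%.
Rounded: 78.00%.

78.00%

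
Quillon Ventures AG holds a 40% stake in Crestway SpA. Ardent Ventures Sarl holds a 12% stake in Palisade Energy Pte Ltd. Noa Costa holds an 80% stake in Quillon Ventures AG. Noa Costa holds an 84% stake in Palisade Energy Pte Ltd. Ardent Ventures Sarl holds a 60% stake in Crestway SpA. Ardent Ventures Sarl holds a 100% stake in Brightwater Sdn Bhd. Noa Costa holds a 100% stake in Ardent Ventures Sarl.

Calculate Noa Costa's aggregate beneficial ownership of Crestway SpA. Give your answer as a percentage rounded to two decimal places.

92.00%

Noa reaches Crestway along 2 paths.
Via Quillon: 80% × 40% = 32%.
Via Ardent: 100% × 60% = 60%.
Total: 32% + 60% = 92%.
Rounded: 92.00%.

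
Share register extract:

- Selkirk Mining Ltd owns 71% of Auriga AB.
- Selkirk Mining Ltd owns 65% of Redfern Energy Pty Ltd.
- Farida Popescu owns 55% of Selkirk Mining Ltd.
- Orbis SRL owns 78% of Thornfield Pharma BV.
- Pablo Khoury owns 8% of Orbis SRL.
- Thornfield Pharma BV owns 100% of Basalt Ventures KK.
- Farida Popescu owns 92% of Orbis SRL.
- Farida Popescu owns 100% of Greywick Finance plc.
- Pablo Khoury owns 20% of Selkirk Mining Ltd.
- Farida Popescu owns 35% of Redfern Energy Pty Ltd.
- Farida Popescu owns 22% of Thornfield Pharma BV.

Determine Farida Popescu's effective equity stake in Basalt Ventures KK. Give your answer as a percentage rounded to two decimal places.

Farida reaches Basalt along 2 paths.
Via Thornfield: 22% × 100% = 22%.
Via Orbis → Thornfield: 92% × 78% × 100% = 71.76%.
Total: 22% + 71.76% = 93.76%.

93.76%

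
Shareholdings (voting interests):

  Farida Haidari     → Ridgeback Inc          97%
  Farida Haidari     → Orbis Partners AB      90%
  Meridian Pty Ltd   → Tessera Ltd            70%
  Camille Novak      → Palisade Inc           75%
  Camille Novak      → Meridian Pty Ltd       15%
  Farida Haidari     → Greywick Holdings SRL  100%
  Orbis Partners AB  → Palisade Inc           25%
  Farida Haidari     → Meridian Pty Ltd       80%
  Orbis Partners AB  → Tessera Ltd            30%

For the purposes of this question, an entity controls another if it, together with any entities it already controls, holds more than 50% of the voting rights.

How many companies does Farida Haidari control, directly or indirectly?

5

Farida holds 90% of Orbis, so Farida controls Orbis.
Farida holds 80% of Meridian, so Farida controls Meridian.
Farida holds 97% of Ridgeback, so Farida controls Ridgeback.
Orbis and Meridian together hold 30% + 70% = 100% of Tessera, so Farida controls Tessera.
Farida holds 100% of Greywick, so Farida controls Greywick.
No other company's threshold is met.
Farida controls 5 companies.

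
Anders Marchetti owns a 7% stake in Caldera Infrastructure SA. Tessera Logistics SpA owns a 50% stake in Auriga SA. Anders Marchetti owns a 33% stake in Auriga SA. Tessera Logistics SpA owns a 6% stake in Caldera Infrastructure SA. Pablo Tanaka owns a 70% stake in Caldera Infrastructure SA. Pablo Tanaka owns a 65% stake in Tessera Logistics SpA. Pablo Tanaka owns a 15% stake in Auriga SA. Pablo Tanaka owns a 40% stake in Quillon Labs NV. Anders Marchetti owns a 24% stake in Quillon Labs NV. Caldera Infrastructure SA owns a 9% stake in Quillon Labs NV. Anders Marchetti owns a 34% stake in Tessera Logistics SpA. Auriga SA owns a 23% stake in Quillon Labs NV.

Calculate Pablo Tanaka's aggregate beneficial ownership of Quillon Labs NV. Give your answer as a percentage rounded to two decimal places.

57.58%

Pablo reaches Quillon along 5 paths.
Via Tessera → Auriga: 65% × 50% × 23% = 7.475%.
Via Auriga: 15% × 23% = 3.45%.
Direct stake: 40% = 40%.
Via Tessera → Caldera: 65% × 6% × 9% = 0.351%.
Via Caldera: 70% × 9% = 6.3%.
Total: 7.475% + 3.45% + 40% + 0.351% + 6.3% = 57.576%.
Rounded: 57.58%.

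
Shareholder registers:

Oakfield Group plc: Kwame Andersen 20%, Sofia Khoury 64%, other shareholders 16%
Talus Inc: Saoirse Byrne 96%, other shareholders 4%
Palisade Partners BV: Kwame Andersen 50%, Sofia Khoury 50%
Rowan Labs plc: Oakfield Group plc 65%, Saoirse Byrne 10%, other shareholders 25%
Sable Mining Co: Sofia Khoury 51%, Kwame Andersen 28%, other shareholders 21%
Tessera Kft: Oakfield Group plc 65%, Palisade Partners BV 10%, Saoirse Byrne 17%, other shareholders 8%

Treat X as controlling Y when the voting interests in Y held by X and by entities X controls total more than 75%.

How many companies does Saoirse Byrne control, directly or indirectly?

Saoirse holds 96% of Talus, so Saoirse controls Talus.
No other company's threshold is met.
Saoirse controls 1 company.

1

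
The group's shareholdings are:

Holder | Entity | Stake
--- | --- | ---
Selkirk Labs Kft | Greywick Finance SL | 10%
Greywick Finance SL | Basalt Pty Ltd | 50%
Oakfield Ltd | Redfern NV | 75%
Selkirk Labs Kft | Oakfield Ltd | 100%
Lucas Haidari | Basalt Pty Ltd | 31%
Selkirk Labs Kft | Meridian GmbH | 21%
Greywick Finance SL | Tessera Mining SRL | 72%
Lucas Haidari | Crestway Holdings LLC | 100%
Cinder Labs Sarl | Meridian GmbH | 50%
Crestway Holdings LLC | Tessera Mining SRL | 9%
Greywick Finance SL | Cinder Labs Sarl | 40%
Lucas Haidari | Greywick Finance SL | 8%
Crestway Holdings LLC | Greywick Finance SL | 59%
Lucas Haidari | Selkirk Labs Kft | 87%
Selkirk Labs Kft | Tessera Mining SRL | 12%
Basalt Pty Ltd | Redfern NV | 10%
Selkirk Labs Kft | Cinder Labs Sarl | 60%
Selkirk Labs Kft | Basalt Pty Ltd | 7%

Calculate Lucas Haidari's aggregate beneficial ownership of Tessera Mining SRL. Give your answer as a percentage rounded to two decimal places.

73.94%

Lucas reaches Tessera along 5 paths.
Via Selkirk: 87% × 12% = 10.44%.
Via Crestway: 100% × 9% = 9%.
Via Selkirk → Greywick: 87% × 10% × 72% = 6.264%.
Via Crestway → Greywick: 100% × 59% × 72% = 42.48%.
Via Greywick: 8% × 72% = 5.76%.
Total: 10.44% + 9% + 6.264% + 42.48% + 5.76% = 73.944%.
Rounded: 73.94%.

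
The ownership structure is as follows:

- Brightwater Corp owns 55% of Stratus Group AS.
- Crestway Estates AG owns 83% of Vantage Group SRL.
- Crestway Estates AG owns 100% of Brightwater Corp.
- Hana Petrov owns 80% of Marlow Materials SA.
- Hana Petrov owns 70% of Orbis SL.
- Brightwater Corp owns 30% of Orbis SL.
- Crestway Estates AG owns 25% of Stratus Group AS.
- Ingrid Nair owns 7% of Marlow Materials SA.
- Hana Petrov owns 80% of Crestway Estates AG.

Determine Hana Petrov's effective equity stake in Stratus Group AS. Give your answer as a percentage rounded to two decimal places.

64.00%

Hana reaches Stratus along 2 paths.
Via Crestway → Brightwater: 80% × 100% × 55% = 44%.
Via Crestway: 80% × 25% = 20%.
Total: 44% + 20% = 64%.
Rounded: 64.00%.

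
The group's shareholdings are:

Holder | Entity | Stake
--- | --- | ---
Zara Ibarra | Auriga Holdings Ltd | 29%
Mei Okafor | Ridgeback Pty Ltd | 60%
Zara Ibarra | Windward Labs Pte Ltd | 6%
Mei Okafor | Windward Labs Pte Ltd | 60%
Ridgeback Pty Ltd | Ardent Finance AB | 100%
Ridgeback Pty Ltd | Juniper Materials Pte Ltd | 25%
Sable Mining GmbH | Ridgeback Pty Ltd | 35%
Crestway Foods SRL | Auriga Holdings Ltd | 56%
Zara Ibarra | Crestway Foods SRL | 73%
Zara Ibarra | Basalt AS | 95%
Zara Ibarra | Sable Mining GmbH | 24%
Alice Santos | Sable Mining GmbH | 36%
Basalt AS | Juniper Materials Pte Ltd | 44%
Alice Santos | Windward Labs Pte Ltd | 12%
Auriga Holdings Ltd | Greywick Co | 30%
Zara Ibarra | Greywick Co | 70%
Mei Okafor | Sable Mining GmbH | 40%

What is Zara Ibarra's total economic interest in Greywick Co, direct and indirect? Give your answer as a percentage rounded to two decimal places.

90.96%

Zara reaches Greywick along 3 paths.
Direct stake: 70% = 70%.
Via Crestway → Auriga: 73% × 56% × 30% = 12.264%.
Via Auriga: 29% × 30% = 8.7%.
Total: 70% + 12.264% + 8.7% = 90.964%.
Rounded: 90.96%.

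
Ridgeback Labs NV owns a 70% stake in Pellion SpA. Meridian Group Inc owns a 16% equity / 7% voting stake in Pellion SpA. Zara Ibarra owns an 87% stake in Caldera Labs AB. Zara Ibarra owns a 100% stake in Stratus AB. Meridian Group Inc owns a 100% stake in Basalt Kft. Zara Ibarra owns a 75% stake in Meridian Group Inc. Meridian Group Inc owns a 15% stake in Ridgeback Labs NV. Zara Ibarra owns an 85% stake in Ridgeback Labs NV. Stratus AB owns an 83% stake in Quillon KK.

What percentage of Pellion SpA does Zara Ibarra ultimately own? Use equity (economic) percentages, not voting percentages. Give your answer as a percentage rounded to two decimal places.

79.38%

Zara reaches Pellion along 3 paths.
Via Ridgeback: 85% × 70% = 59.5%.
Via Meridian → Ridgeback: 75% × 15% × 70% = 7.875%.
Via Meridian: 75% × 16% = 12%.
Total: 59.5% + 7.875% + 12% = 79.375%.
Rounded: 79.38%.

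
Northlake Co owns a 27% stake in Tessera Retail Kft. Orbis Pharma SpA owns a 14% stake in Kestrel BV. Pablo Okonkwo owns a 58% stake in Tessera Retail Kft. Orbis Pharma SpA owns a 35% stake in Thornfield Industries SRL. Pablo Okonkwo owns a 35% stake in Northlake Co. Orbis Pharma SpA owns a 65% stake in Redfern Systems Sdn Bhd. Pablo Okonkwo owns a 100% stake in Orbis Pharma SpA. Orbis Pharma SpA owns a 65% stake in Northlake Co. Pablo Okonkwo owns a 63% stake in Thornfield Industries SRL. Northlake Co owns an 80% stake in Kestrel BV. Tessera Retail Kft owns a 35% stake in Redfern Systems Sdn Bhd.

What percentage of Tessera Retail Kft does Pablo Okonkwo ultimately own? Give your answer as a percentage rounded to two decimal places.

85.00%

Pablo reaches Tessera along 3 paths.
Via Orbis → Northlake: 100% × 65% × 27% = 17.55%.
Via Northlake: 35% × 27% = 9.45%.
Direct stake: 58% = 58%.
Total: 17.55% + 9.45% + 58% = 85%.
Rounded: 85.00%.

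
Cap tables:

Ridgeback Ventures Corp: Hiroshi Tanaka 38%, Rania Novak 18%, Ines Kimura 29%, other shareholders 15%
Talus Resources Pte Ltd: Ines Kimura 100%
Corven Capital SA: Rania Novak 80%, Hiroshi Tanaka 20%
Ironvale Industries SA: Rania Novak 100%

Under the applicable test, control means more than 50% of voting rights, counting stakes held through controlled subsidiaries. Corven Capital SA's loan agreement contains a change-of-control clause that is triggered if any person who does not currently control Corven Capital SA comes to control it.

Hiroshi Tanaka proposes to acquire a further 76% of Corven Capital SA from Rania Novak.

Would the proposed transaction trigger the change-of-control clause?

The purchase adds only to Hiroshi's holdings (Rania's stake shrinks), so Hiroshi is the only person who could newly come to control Corven.
Hiroshi's largest direct stake is 38% in Ridgeback, which does not meet the threshold, so Hiroshi controls no company.
In Corven, Hiroshi's side holds only 20%, not > 50%.
So before the transaction, Hiroshi does not control Corven.
After the purchase, Hiroshi's direct stake in Corven rises to 20% + 76% = 96%, and Rania's stake falls to 4%.
Hiroshi holds 96% of Corven, so Hiroshi controls Corven.
Hiroshi did not control Corven before and does after, so the clause is triggered.

Yes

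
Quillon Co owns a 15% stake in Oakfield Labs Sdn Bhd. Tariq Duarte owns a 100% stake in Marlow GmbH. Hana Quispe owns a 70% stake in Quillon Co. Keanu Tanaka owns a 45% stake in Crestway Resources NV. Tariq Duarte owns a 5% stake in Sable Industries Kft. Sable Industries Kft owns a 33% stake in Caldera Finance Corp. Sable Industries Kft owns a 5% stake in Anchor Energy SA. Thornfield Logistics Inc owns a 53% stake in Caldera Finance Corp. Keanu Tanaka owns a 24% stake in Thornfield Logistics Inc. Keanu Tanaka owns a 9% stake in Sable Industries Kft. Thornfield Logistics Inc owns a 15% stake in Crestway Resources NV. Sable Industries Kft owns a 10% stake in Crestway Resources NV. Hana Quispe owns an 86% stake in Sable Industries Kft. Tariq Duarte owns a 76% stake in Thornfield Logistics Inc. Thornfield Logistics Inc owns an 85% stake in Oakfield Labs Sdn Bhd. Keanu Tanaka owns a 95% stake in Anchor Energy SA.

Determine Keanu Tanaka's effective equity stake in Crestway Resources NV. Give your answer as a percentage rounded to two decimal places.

49.50%

Keanu reaches Crestway along 3 paths.
Direct stake: 45% = 45%.
Via Sable: 9% × 10% = 0.9%.
Via Thornfield: 24% × 15% = 3.6%.
Total: 45% + 0.9% + 3.6% = 49.5%.
Rounded: 49.50%.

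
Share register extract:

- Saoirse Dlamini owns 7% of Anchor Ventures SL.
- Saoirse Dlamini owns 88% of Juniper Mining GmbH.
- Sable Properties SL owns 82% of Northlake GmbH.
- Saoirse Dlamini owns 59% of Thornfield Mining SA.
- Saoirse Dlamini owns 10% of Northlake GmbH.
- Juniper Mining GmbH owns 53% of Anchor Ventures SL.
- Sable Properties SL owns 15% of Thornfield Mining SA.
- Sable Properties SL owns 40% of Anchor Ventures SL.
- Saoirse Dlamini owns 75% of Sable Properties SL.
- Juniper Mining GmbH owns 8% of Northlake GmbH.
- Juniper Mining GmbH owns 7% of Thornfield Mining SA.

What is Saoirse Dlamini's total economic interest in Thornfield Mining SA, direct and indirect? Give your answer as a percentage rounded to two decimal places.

Saoirse reaches Thornfield along 3 paths.
Direct stake: 59% = 59%.
Via Sable: 75% × 15% = 11.25%.
Via Juniper: 88% × 7% = 6.16%.
Total: 59% + 11.25% + 6.16% = 76.41%.

76.41%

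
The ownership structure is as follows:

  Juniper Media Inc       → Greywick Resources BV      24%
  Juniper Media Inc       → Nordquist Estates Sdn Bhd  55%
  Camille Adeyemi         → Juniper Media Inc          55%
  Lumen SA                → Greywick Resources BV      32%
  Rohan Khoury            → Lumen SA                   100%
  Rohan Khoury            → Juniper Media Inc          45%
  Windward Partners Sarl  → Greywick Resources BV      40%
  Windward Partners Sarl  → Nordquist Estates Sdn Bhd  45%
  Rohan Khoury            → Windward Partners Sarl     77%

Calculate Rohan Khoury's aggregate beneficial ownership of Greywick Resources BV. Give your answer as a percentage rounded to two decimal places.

73.60%

Rohan reaches Greywick along 3 paths.
Via Windward: 77% × 40% = 30.8%.
Via Lumen: 100% × 32% = 32%.
Via Juniper: 45% × 24% = 10.8%.
Total: 30.8% + 32% + 10.8% = 73.6%.
Rounded: 73.60%.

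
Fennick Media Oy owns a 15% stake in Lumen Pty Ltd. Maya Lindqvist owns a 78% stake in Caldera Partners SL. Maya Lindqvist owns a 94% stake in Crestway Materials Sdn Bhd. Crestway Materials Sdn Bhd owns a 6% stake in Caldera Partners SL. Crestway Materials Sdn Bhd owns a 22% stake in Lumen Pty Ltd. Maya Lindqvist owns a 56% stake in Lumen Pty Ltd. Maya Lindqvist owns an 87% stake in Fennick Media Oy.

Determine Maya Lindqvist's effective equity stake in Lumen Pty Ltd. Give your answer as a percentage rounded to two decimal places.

Maya reaches Lumen along 3 paths.
Direct stake: 56% = 56%.
Via Crestway: 94% × 22% = 20.68%.
Via Fennick: 87% × 15% = 13.05%.
Total: 56% + 20.68% + 13.05% = 89.73%.

89.73%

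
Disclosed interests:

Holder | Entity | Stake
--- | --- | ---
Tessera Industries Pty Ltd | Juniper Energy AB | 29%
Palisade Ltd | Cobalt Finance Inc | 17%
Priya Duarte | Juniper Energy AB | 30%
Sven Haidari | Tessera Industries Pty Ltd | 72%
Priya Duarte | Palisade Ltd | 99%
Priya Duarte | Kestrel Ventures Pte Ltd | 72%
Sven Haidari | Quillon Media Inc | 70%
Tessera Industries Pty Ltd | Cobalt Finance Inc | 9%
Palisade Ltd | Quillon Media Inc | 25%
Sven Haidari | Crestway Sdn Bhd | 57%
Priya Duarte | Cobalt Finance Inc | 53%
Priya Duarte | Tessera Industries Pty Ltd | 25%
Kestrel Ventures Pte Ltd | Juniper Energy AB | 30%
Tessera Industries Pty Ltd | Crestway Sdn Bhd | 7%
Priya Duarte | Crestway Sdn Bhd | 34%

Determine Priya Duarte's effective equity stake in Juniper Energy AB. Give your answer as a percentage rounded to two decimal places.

Priya reaches Juniper along 3 paths.
Direct stake: 30% = 30%.
Via Kestrel: 72% × 30% = 21.6%.
Via Tessera: 25% × 29% = 7.25%.
Total: 30% + 21.6% + 7.25% = 58.85%.

58.85%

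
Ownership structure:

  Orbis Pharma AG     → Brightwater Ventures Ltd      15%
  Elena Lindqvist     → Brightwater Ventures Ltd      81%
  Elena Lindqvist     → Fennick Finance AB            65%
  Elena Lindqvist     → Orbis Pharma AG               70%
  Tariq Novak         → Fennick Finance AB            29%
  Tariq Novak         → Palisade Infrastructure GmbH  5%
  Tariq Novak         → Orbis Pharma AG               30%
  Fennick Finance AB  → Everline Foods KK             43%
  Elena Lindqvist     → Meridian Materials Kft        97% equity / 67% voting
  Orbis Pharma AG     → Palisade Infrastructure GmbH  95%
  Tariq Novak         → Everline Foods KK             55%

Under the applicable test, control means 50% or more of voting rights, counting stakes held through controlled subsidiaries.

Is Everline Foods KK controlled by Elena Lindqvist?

No

Elena holds 65% of Fennick, so Elena controls Fennick.
Elena holds 67% of Meridian, so Elena controls Meridian.
Elena holds 70% of Orbis, so Elena controls Orbis.
Elena and Orbis together hold 81% + 15% = 96% of Brightwater, so Elena controls Brightwater.
Orbis holds 95% of Palisade, so Elena controls Palisade.
In Everline, Elena's side holds only 43%, not ≥ 50%.
So Elena does not control Everline.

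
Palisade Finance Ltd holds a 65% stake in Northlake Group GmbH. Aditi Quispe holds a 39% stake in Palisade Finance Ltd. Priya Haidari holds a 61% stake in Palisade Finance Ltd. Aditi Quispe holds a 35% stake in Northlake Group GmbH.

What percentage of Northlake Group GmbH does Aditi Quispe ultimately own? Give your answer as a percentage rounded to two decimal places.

60.35%

Aditi reaches Northlake along 2 paths.
Direct stake: 35% = 35%.
Via Palisade: 39% × 65% = 25.35%.
Total: 35% + 25.35% = 60.35%.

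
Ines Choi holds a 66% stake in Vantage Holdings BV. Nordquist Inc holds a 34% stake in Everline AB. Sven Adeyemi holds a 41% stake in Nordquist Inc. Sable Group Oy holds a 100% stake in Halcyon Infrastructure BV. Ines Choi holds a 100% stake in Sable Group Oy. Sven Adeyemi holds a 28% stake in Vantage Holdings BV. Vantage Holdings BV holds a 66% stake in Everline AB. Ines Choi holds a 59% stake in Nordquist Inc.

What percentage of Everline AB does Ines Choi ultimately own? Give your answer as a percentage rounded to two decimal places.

Ines reaches Everline along 2 paths.
Via Nordquist: 59% × 34% = 20.06%.
Via Vantage: 66% × 66% = 43.56%.
Total: 20.06% + 43.56% = 63.62%.

63.62%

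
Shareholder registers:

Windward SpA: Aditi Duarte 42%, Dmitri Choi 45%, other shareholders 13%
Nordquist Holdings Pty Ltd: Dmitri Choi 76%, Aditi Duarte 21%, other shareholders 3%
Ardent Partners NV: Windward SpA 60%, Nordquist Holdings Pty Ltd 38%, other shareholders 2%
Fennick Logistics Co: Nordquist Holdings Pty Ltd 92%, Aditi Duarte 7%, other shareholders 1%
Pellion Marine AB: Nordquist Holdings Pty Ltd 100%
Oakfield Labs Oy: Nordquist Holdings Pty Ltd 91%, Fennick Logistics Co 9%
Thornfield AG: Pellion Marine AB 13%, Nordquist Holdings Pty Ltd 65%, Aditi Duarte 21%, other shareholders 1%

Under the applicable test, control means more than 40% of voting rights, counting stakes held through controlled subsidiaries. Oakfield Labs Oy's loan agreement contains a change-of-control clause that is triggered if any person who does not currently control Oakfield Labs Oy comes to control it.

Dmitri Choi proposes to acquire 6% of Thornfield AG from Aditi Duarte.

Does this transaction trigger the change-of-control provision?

No

The purchase adds only to Dmitri's holdings (Aditi's stake shrinks), so Dmitri is the only person who could newly come to control Oakfield.
Dmitri holds 76% of Nordquist, so Dmitri controls Nordquist.
Nordquist holds 92% of Fennick, so Dmitri controls Fennick.
Nordquist and Fennick together hold 91% + 9% = 100% of Oakfield, so Dmitri controls Oakfield.
So Dmitri already controls Oakfield before the transaction.
After the purchase, Dmitri holds 6% of Thornfield directly, and Aditi's stake falls to 15%.
Dmitri controlled Oakfield already, so this is not a new person acquiring control; every other person's position is unchanged or reduced.
No new person acquires control, so the clause is not triggered.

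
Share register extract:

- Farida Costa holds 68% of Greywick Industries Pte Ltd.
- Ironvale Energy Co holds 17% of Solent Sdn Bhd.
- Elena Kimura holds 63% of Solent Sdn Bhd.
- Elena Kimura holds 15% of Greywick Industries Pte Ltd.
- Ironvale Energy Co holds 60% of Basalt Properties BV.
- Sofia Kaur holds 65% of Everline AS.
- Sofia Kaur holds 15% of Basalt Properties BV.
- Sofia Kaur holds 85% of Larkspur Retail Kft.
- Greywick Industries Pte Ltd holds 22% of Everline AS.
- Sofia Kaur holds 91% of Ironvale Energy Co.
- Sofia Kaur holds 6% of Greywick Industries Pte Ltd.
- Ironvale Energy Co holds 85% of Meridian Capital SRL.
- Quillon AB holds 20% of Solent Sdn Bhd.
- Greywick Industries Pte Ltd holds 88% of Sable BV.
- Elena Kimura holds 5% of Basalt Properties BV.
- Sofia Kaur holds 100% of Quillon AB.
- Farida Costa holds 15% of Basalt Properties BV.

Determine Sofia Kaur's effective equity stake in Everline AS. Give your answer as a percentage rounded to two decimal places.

Sofia reaches Everline along 2 paths.
Via Greywick: 6% × 22% = 1.32%.
Direct stake: 65% = 65%.
Total: 1.32% + 65% = 66.32%.

66.32%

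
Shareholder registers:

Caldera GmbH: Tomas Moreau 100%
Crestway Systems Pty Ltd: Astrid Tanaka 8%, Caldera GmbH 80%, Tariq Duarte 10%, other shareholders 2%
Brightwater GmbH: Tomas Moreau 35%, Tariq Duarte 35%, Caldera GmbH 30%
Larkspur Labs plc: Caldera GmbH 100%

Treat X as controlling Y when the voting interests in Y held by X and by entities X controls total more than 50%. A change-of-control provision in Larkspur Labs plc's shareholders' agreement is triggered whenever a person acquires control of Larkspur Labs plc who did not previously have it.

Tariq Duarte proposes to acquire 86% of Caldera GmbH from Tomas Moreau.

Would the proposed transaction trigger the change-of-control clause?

The purchase adds only to Tariq's holdings (Tomas's stake shrinks), so Tariq is the only person who could newly come to control Larkspur.
Tariq's largest direct stake is 35% in Brightwater, which does not meet the threshold, so Tariq controls no company.
Neither Tariq nor any entity Tariq controls holds any voting interest in Larkspur.
So before the transaction, Tariq does not control Larkspur.
After the purchase, Tariq holds 86% of Caldera directly, and Tomas's stake falls to 14%.
Tariq holds 86% of Caldera, so Tariq controls Caldera.
Caldera holds 100% of Larkspur, so Tariq controls Larkspur.
Tariq did not control Larkspur before and does after, so the clause is triggered.

Yes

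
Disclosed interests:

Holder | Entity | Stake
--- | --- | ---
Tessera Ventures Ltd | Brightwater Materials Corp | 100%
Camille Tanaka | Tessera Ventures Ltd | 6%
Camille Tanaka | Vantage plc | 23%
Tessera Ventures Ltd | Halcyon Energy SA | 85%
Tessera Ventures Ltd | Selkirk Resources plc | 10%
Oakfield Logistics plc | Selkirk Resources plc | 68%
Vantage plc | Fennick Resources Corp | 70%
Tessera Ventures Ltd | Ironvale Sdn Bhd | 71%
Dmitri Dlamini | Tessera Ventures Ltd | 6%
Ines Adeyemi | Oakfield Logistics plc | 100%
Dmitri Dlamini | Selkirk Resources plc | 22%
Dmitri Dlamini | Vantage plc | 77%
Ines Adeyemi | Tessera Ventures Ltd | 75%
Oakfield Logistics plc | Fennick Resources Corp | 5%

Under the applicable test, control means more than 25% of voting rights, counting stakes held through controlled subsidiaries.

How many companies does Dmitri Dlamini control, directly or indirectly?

2

Dmitri holds 77% of Vantage, so Dmitri controls Vantage.
Vantage holds 70% of Fennick, so Dmitri controls Fennick.
No other company's threshold is met.
Dmitri controls 2 companies.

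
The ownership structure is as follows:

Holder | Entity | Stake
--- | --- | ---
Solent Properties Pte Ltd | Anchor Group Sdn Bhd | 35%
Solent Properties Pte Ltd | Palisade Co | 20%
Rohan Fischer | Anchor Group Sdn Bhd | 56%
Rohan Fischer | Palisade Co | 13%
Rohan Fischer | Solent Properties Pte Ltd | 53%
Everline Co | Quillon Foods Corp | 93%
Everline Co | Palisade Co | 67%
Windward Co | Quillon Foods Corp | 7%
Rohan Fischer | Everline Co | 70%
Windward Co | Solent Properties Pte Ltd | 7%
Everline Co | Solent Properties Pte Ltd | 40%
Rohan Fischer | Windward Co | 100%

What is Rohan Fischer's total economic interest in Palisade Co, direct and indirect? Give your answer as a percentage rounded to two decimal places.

77.50%

Rohan reaches Palisade along 5 paths.
Direct stake: 13% = 13%.
Via Solent: 53% × 20% = 10.6%.
Via Windward → Solent: 100% × 7% × 20% = 1.4%.
Via Everline → Solent: 70% × 40% × 20% = 5.6%.
Via Everline: 70% × 67% = 46.9%.
Total: 13% + 10.6% + 1.4% + 5.6% + 46.9% = 77.5%.
Rounded: 77.50%.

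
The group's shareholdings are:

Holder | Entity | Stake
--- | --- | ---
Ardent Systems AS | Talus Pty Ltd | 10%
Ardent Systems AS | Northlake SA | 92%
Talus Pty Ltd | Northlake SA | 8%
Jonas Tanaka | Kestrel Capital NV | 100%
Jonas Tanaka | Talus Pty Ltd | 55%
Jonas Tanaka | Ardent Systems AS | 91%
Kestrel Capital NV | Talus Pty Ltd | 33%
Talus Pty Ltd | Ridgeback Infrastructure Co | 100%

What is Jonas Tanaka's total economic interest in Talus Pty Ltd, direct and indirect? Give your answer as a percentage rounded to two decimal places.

97.10%

Jonas reaches Talus along 3 paths.
Via Ardent: 91% × 10% = 9.1%.
Direct stake: 55% = 55%.
Via Kestrel: 100% × 33% = 33%.
Total: 9.1% + 55% + 33% = 97.1%.
Rounded: 97.10%.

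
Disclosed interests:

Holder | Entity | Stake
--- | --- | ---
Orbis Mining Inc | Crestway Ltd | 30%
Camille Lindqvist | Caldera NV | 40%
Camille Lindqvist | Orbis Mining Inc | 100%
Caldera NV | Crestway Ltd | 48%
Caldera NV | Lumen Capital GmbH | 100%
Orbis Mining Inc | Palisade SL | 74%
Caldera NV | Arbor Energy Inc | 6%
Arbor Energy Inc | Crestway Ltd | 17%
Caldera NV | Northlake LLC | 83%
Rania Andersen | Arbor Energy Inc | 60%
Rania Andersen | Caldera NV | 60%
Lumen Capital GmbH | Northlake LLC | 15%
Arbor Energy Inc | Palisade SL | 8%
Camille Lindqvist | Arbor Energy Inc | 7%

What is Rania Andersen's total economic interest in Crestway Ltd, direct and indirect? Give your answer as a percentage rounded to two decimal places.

39.61%

Rania reaches Crestway along 3 paths.
Via Caldera: 60% × 48% = 28.8%.
Via Caldera → Arbor: 60% × 6% × 17% = 0.612%.
Via Arbor: 60% × 17% = 10.2%.
Total: 28.8% + 0.612% + 10.2% = 39.612%.
Rounded: 39.61%.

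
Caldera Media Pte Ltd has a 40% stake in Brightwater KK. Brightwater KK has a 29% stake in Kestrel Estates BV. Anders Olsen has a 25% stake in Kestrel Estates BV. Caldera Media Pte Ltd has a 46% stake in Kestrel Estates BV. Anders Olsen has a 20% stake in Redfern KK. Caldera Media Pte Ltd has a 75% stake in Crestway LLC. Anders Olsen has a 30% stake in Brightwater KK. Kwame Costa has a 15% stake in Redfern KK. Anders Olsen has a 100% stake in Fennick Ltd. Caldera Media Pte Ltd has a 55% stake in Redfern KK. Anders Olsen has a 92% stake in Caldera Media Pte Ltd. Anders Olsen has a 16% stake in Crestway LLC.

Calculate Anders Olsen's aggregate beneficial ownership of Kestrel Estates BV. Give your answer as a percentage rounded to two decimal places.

Anders reaches Kestrel along 4 paths.
Direct stake: 25% = 25%.
Via Brightwater: 30% × 29% = 8.7%.
Via Caldera → Brightwater: 92% × 40% × 29% = 10.672%.
Via Caldera: 92% × 46% = 42.32%.
Total: 25% + 8.7% + 10.672% + 42.32% = 86.692%.
Rounded: 86.69%.

86.69%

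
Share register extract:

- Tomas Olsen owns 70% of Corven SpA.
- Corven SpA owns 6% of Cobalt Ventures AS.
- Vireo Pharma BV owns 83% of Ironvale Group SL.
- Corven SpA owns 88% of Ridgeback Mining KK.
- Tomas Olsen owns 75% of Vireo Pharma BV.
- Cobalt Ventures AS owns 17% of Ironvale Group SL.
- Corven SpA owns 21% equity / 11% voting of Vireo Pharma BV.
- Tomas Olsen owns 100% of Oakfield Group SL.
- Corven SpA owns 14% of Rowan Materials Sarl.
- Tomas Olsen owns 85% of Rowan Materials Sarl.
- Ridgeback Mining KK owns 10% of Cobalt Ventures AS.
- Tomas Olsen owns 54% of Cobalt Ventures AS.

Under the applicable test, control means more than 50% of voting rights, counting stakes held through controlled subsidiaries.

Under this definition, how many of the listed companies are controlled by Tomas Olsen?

7

Tomas holds 70% of Corven, so Tomas controls Corven.
Corven holds 88% of Ridgeback, so Tomas controls Ridgeback.
Corven and Tomas together hold 14% + 85% = 99% of Rowan, so Tomas controls Rowan.
Corven and Tomas together hold 11% + 75% = 86% of Vireo, so Tomas controls Vireo.
Ridgeback and Tomas and Corven together hold 10% + 54% + 6% = 70% of Cobalt, so Tomas controls Cobalt.
Tomas holds 100% of Oakfield, so Tomas controls Oakfield.
Vireo and Cobalt together hold 83% + 17% = 100% of Ironvale, so Tomas controls Ironvale.
Tomas controls 7 companies.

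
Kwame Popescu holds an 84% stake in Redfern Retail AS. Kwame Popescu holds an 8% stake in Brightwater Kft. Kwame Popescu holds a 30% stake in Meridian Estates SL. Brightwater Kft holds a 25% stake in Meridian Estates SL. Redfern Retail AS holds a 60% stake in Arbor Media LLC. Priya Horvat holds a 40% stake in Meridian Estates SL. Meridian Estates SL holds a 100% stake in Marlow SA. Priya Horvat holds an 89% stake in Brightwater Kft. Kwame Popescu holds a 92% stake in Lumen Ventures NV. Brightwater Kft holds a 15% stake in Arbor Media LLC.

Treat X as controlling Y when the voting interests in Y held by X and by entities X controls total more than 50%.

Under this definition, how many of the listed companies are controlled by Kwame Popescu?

Kwame holds 92% of Lumen, so Kwame controls Lumen.
Kwame holds 84% of Redfern, so Kwame controls Redfern.
Redfern holds 60% of Arbor, so Kwame controls Arbor.
No other company's threshold is met.
Kwame controls 3 companies.

3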